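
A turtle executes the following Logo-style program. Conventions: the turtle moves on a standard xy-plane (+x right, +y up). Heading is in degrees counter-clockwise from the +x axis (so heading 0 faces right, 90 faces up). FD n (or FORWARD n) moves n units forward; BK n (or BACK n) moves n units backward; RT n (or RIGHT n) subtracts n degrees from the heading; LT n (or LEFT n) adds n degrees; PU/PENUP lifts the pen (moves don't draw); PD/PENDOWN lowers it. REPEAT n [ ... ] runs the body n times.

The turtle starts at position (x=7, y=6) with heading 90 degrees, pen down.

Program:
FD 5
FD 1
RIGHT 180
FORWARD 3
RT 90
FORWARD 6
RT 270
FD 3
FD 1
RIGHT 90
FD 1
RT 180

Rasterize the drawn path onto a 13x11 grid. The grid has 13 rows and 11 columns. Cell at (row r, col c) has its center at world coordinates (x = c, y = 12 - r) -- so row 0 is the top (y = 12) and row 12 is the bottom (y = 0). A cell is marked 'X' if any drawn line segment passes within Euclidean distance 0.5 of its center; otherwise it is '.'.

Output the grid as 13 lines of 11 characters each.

Segment 0: (7,6) -> (7,11)
Segment 1: (7,11) -> (7,12)
Segment 2: (7,12) -> (7,9)
Segment 3: (7,9) -> (1,9)
Segment 4: (1,9) -> (1,6)
Segment 5: (1,6) -> (1,5)
Segment 6: (1,5) -> (0,5)

Answer: .......X...
.......X...
.......X...
.XXXXXXX...
.X.....X...
.X.....X...
.X.....X...
XX.........
...........
...........
...........
...........
...........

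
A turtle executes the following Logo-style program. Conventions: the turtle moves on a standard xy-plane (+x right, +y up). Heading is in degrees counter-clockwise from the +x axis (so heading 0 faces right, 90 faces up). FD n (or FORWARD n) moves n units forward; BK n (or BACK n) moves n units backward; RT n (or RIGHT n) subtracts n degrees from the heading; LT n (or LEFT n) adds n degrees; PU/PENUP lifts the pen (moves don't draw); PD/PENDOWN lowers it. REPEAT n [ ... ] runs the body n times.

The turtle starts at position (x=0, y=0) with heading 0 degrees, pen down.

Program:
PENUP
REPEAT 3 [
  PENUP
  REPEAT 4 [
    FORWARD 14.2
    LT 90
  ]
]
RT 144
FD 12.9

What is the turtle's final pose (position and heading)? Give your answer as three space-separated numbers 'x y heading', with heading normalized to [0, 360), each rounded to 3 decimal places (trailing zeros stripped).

Answer: -10.436 -7.582 216

Derivation:
Executing turtle program step by step:
Start: pos=(0,0), heading=0, pen down
PU: pen up
REPEAT 3 [
  -- iteration 1/3 --
  PU: pen up
  REPEAT 4 [
    -- iteration 1/4 --
    FD 14.2: (0,0) -> (14.2,0) [heading=0, move]
    LT 90: heading 0 -> 90
    -- iteration 2/4 --
    FD 14.2: (14.2,0) -> (14.2,14.2) [heading=90, move]
    LT 90: heading 90 -> 180
    -- iteration 3/4 --
    FD 14.2: (14.2,14.2) -> (0,14.2) [heading=180, move]
    LT 90: heading 180 -> 270
    -- iteration 4/4 --
    FD 14.2: (0,14.2) -> (0,0) [heading=270, move]
    LT 90: heading 270 -> 0
  ]
  -- iteration 2/3 --
  PU: pen up
  REPEAT 4 [
    -- iteration 1/4 --
    FD 14.2: (0,0) -> (14.2,0) [heading=0, move]
    LT 90: heading 0 -> 90
    -- iteration 2/4 --
    FD 14.2: (14.2,0) -> (14.2,14.2) [heading=90, move]
    LT 90: heading 90 -> 180
    -- iteration 3/4 --
    FD 14.2: (14.2,14.2) -> (0,14.2) [heading=180, move]
    LT 90: heading 180 -> 270
    -- iteration 4/4 --
    FD 14.2: (0,14.2) -> (0,0) [heading=270, move]
    LT 90: heading 270 -> 0
  ]
  -- iteration 3/3 --
  PU: pen up
  REPEAT 4 [
    -- iteration 1/4 --
    FD 14.2: (0,0) -> (14.2,0) [heading=0, move]
    LT 90: heading 0 -> 90
    -- iteration 2/4 --
    FD 14.2: (14.2,0) -> (14.2,14.2) [heading=90, move]
    LT 90: heading 90 -> 180
    -- iteration 3/4 --
    FD 14.2: (14.2,14.2) -> (0,14.2) [heading=180, move]
    LT 90: heading 180 -> 270
    -- iteration 4/4 --
    FD 14.2: (0,14.2) -> (0,0) [heading=270, move]
    LT 90: heading 270 -> 0
  ]
]
RT 144: heading 0 -> 216
FD 12.9: (0,0) -> (-10.436,-7.582) [heading=216, move]
Final: pos=(-10.436,-7.582), heading=216, 0 segment(s) drawn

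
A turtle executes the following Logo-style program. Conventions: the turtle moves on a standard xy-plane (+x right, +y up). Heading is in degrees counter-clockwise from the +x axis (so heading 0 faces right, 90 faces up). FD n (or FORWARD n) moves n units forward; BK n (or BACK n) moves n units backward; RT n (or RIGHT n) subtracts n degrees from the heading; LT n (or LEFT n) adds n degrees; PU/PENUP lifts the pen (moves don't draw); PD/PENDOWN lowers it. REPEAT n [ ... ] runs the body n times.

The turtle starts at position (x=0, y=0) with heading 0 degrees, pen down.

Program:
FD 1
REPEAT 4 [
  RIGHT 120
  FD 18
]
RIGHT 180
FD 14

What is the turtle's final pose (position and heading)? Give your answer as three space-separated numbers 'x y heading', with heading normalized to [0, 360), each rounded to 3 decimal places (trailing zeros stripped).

Answer: -1 -3.464 60

Derivation:
Executing turtle program step by step:
Start: pos=(0,0), heading=0, pen down
FD 1: (0,0) -> (1,0) [heading=0, draw]
REPEAT 4 [
  -- iteration 1/4 --
  RT 120: heading 0 -> 240
  FD 18: (1,0) -> (-8,-15.588) [heading=240, draw]
  -- iteration 2/4 --
  RT 120: heading 240 -> 120
  FD 18: (-8,-15.588) -> (-17,0) [heading=120, draw]
  -- iteration 3/4 --
  RT 120: heading 120 -> 0
  FD 18: (-17,0) -> (1,0) [heading=0, draw]
  -- iteration 4/4 --
  RT 120: heading 0 -> 240
  FD 18: (1,0) -> (-8,-15.588) [heading=240, draw]
]
RT 180: heading 240 -> 60
FD 14: (-8,-15.588) -> (-1,-3.464) [heading=60, draw]
Final: pos=(-1,-3.464), heading=60, 6 segment(s) drawn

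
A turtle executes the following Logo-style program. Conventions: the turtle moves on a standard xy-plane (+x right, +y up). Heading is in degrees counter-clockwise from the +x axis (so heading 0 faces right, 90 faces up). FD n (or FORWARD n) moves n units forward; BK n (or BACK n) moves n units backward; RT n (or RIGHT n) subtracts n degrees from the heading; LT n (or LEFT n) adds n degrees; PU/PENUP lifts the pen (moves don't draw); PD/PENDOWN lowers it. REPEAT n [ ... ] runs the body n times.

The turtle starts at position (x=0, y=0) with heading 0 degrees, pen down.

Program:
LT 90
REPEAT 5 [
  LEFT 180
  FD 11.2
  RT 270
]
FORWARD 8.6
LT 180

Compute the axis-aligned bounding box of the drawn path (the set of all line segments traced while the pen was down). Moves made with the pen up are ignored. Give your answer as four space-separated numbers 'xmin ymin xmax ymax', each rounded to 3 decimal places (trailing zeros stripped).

Executing turtle program step by step:
Start: pos=(0,0), heading=0, pen down
LT 90: heading 0 -> 90
REPEAT 5 [
  -- iteration 1/5 --
  LT 180: heading 90 -> 270
  FD 11.2: (0,0) -> (0,-11.2) [heading=270, draw]
  RT 270: heading 270 -> 0
  -- iteration 2/5 --
  LT 180: heading 0 -> 180
  FD 11.2: (0,-11.2) -> (-11.2,-11.2) [heading=180, draw]
  RT 270: heading 180 -> 270
  -- iteration 3/5 --
  LT 180: heading 270 -> 90
  FD 11.2: (-11.2,-11.2) -> (-11.2,0) [heading=90, draw]
  RT 270: heading 90 -> 180
  -- iteration 4/5 --
  LT 180: heading 180 -> 0
  FD 11.2: (-11.2,0) -> (0,0) [heading=0, draw]
  RT 270: heading 0 -> 90
  -- iteration 5/5 --
  LT 180: heading 90 -> 270
  FD 11.2: (0,0) -> (0,-11.2) [heading=270, draw]
  RT 270: heading 270 -> 0
]
FD 8.6: (0,-11.2) -> (8.6,-11.2) [heading=0, draw]
LT 180: heading 0 -> 180
Final: pos=(8.6,-11.2), heading=180, 6 segment(s) drawn

Segment endpoints: x in {-11.2, 0, 0, 0, 0, 8.6}, y in {-11.2, -11.2, -11.2, 0, 0}
xmin=-11.2, ymin=-11.2, xmax=8.6, ymax=0

Answer: -11.2 -11.2 8.6 0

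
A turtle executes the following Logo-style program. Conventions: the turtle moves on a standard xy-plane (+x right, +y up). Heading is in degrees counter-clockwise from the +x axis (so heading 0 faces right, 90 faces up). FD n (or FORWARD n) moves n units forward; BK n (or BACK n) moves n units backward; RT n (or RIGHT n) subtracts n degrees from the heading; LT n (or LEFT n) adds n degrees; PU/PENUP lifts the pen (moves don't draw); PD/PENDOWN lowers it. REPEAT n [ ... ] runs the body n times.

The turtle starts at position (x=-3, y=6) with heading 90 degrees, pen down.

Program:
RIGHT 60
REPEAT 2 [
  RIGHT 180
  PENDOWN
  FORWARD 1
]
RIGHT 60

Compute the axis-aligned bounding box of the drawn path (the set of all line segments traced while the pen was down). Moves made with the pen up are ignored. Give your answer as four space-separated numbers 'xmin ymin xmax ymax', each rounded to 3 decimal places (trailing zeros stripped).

Answer: -3.866 5.5 -3 6

Derivation:
Executing turtle program step by step:
Start: pos=(-3,6), heading=90, pen down
RT 60: heading 90 -> 30
REPEAT 2 [
  -- iteration 1/2 --
  RT 180: heading 30 -> 210
  PD: pen down
  FD 1: (-3,6) -> (-3.866,5.5) [heading=210, draw]
  -- iteration 2/2 --
  RT 180: heading 210 -> 30
  PD: pen down
  FD 1: (-3.866,5.5) -> (-3,6) [heading=30, draw]
]
RT 60: heading 30 -> 330
Final: pos=(-3,6), heading=330, 2 segment(s) drawn

Segment endpoints: x in {-3.866, -3, -3}, y in {5.5, 6}
xmin=-3.866, ymin=5.5, xmax=-3, ymax=6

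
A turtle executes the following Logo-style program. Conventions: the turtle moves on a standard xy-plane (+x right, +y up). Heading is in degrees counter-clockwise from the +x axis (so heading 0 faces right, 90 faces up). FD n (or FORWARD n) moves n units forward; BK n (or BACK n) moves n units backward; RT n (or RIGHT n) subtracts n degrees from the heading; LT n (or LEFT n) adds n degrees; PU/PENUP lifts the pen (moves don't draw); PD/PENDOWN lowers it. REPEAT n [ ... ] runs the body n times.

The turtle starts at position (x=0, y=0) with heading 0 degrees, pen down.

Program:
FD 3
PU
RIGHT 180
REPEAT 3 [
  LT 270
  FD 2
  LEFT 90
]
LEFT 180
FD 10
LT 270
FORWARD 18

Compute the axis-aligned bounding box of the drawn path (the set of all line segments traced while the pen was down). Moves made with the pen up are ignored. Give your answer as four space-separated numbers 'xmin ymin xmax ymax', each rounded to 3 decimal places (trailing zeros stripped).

Answer: 0 0 3 0

Derivation:
Executing turtle program step by step:
Start: pos=(0,0), heading=0, pen down
FD 3: (0,0) -> (3,0) [heading=0, draw]
PU: pen up
RT 180: heading 0 -> 180
REPEAT 3 [
  -- iteration 1/3 --
  LT 270: heading 180 -> 90
  FD 2: (3,0) -> (3,2) [heading=90, move]
  LT 90: heading 90 -> 180
  -- iteration 2/3 --
  LT 270: heading 180 -> 90
  FD 2: (3,2) -> (3,4) [heading=90, move]
  LT 90: heading 90 -> 180
  -- iteration 3/3 --
  LT 270: heading 180 -> 90
  FD 2: (3,4) -> (3,6) [heading=90, move]
  LT 90: heading 90 -> 180
]
LT 180: heading 180 -> 0
FD 10: (3,6) -> (13,6) [heading=0, move]
LT 270: heading 0 -> 270
FD 18: (13,6) -> (13,-12) [heading=270, move]
Final: pos=(13,-12), heading=270, 1 segment(s) drawn

Segment endpoints: x in {0, 3}, y in {0}
xmin=0, ymin=0, xmax=3, ymax=0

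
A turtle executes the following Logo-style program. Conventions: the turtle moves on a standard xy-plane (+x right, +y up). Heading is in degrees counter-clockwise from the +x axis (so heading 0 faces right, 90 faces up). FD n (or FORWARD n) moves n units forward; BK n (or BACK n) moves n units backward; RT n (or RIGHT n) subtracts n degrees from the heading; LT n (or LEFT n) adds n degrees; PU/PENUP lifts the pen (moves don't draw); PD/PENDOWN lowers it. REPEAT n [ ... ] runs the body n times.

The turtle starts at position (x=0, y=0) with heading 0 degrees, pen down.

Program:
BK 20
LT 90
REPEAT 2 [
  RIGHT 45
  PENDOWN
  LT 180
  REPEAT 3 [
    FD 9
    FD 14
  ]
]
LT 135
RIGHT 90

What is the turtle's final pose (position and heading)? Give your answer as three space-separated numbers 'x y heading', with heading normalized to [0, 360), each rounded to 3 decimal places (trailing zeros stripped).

Answer: 0.21 -48.79 45

Derivation:
Executing turtle program step by step:
Start: pos=(0,0), heading=0, pen down
BK 20: (0,0) -> (-20,0) [heading=0, draw]
LT 90: heading 0 -> 90
REPEAT 2 [
  -- iteration 1/2 --
  RT 45: heading 90 -> 45
  PD: pen down
  LT 180: heading 45 -> 225
  REPEAT 3 [
    -- iteration 1/3 --
    FD 9: (-20,0) -> (-26.364,-6.364) [heading=225, draw]
    FD 14: (-26.364,-6.364) -> (-36.263,-16.263) [heading=225, draw]
    -- iteration 2/3 --
    FD 9: (-36.263,-16.263) -> (-42.627,-22.627) [heading=225, draw]
    FD 14: (-42.627,-22.627) -> (-52.527,-32.527) [heading=225, draw]
    -- iteration 3/3 --
    FD 9: (-52.527,-32.527) -> (-58.891,-38.891) [heading=225, draw]
    FD 14: (-58.891,-38.891) -> (-68.79,-48.79) [heading=225, draw]
  ]
  -- iteration 2/2 --
  RT 45: heading 225 -> 180
  PD: pen down
  LT 180: heading 180 -> 0
  REPEAT 3 [
    -- iteration 1/3 --
    FD 9: (-68.79,-48.79) -> (-59.79,-48.79) [heading=0, draw]
    FD 14: (-59.79,-48.79) -> (-45.79,-48.79) [heading=0, draw]
    -- iteration 2/3 --
    FD 9: (-45.79,-48.79) -> (-36.79,-48.79) [heading=0, draw]
    FD 14: (-36.79,-48.79) -> (-22.79,-48.79) [heading=0, draw]
    -- iteration 3/3 --
    FD 9: (-22.79,-48.79) -> (-13.79,-48.79) [heading=0, draw]
    FD 14: (-13.79,-48.79) -> (0.21,-48.79) [heading=0, draw]
  ]
]
LT 135: heading 0 -> 135
RT 90: heading 135 -> 45
Final: pos=(0.21,-48.79), heading=45, 13 segment(s) drawn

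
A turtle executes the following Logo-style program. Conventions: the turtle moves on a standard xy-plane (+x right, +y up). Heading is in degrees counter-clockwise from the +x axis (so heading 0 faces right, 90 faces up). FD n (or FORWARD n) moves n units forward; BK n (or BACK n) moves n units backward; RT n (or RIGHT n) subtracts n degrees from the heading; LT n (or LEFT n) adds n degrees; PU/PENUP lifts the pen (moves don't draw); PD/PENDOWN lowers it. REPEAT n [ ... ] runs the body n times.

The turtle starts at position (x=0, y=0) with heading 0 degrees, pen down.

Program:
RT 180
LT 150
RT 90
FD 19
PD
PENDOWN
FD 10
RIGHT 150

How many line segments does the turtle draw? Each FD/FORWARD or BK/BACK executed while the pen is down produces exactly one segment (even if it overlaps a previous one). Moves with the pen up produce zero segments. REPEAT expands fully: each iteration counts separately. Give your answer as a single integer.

Executing turtle program step by step:
Start: pos=(0,0), heading=0, pen down
RT 180: heading 0 -> 180
LT 150: heading 180 -> 330
RT 90: heading 330 -> 240
FD 19: (0,0) -> (-9.5,-16.454) [heading=240, draw]
PD: pen down
PD: pen down
FD 10: (-9.5,-16.454) -> (-14.5,-25.115) [heading=240, draw]
RT 150: heading 240 -> 90
Final: pos=(-14.5,-25.115), heading=90, 2 segment(s) drawn
Segments drawn: 2

Answer: 2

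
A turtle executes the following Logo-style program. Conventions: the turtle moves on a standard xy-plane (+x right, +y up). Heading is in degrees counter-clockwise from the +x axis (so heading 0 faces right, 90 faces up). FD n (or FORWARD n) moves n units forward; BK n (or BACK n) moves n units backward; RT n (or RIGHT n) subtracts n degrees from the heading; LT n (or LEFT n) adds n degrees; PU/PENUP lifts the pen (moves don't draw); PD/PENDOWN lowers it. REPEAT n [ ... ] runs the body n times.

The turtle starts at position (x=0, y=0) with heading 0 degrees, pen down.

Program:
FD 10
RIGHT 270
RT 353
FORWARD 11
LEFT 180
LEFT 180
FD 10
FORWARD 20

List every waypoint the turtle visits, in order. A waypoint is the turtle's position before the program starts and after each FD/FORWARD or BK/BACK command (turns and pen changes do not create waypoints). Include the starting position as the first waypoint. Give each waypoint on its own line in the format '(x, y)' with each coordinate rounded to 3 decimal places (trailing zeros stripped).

Executing turtle program step by step:
Start: pos=(0,0), heading=0, pen down
FD 10: (0,0) -> (10,0) [heading=0, draw]
RT 270: heading 0 -> 90
RT 353: heading 90 -> 97
FD 11: (10,0) -> (8.659,10.918) [heading=97, draw]
LT 180: heading 97 -> 277
LT 180: heading 277 -> 97
FD 10: (8.659,10.918) -> (7.441,20.843) [heading=97, draw]
FD 20: (7.441,20.843) -> (5.003,40.694) [heading=97, draw]
Final: pos=(5.003,40.694), heading=97, 4 segment(s) drawn
Waypoints (5 total):
(0, 0)
(10, 0)
(8.659, 10.918)
(7.441, 20.843)
(5.003, 40.694)

Answer: (0, 0)
(10, 0)
(8.659, 10.918)
(7.441, 20.843)
(5.003, 40.694)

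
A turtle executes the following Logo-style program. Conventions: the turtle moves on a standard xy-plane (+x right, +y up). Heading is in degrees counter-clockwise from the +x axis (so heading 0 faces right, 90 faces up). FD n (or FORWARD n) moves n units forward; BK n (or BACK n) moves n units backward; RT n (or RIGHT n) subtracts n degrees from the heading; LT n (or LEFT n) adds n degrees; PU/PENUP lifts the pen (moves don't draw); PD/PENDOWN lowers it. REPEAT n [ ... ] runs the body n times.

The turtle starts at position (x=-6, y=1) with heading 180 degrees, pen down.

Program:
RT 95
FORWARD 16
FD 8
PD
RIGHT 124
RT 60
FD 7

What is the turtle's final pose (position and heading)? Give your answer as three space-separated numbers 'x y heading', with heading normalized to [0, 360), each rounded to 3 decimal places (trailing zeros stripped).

Answer: -5.003 17.995 261

Derivation:
Executing turtle program step by step:
Start: pos=(-6,1), heading=180, pen down
RT 95: heading 180 -> 85
FD 16: (-6,1) -> (-4.606,16.939) [heading=85, draw]
FD 8: (-4.606,16.939) -> (-3.908,24.909) [heading=85, draw]
PD: pen down
RT 124: heading 85 -> 321
RT 60: heading 321 -> 261
FD 7: (-3.908,24.909) -> (-5.003,17.995) [heading=261, draw]
Final: pos=(-5.003,17.995), heading=261, 3 segment(s) drawn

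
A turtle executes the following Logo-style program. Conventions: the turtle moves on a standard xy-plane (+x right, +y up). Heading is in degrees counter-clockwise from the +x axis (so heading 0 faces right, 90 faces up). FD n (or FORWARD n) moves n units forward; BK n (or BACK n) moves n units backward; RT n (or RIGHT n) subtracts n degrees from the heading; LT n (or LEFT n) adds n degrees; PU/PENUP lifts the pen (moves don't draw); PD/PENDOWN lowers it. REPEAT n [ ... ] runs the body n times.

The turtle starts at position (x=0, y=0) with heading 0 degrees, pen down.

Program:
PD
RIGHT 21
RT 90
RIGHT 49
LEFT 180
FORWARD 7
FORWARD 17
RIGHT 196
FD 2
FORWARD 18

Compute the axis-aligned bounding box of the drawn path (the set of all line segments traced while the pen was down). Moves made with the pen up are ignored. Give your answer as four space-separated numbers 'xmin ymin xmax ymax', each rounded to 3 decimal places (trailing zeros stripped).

Executing turtle program step by step:
Start: pos=(0,0), heading=0, pen down
PD: pen down
RT 21: heading 0 -> 339
RT 90: heading 339 -> 249
RT 49: heading 249 -> 200
LT 180: heading 200 -> 20
FD 7: (0,0) -> (6.578,2.394) [heading=20, draw]
FD 17: (6.578,2.394) -> (22.553,8.208) [heading=20, draw]
RT 196: heading 20 -> 184
FD 2: (22.553,8.208) -> (20.557,8.069) [heading=184, draw]
FD 18: (20.557,8.069) -> (2.601,6.813) [heading=184, draw]
Final: pos=(2.601,6.813), heading=184, 4 segment(s) drawn

Segment endpoints: x in {0, 2.601, 6.578, 20.557, 22.553}, y in {0, 2.394, 6.813, 8.069, 8.208}
xmin=0, ymin=0, xmax=22.553, ymax=8.208

Answer: 0 0 22.553 8.208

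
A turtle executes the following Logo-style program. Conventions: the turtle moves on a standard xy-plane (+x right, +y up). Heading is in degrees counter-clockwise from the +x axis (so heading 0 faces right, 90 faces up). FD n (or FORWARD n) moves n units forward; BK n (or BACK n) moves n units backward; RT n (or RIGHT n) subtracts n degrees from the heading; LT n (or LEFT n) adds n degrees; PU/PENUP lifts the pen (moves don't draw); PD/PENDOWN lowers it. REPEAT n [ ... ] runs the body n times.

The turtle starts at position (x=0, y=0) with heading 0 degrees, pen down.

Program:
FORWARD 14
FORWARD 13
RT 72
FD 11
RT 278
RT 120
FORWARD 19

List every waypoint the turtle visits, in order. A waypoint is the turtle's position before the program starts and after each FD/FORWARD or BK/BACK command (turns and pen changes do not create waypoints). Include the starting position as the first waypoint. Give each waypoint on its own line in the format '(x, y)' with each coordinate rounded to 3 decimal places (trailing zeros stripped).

Answer: (0, 0)
(14, 0)
(27, 0)
(30.399, -10.462)
(23.901, -28.316)

Derivation:
Executing turtle program step by step:
Start: pos=(0,0), heading=0, pen down
FD 14: (0,0) -> (14,0) [heading=0, draw]
FD 13: (14,0) -> (27,0) [heading=0, draw]
RT 72: heading 0 -> 288
FD 11: (27,0) -> (30.399,-10.462) [heading=288, draw]
RT 278: heading 288 -> 10
RT 120: heading 10 -> 250
FD 19: (30.399,-10.462) -> (23.901,-28.316) [heading=250, draw]
Final: pos=(23.901,-28.316), heading=250, 4 segment(s) drawn
Waypoints (5 total):
(0, 0)
(14, 0)
(27, 0)
(30.399, -10.462)
(23.901, -28.316)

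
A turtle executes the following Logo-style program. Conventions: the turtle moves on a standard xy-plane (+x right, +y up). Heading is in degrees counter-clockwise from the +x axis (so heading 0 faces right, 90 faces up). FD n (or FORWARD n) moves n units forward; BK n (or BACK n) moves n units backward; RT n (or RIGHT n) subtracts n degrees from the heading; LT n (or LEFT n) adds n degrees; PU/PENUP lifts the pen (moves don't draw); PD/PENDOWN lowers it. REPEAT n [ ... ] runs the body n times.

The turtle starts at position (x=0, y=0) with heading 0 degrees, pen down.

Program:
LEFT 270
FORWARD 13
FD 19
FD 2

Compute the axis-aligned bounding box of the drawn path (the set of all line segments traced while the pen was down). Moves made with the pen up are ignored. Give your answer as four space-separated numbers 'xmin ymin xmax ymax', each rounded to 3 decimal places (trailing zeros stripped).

Answer: 0 -34 0 0

Derivation:
Executing turtle program step by step:
Start: pos=(0,0), heading=0, pen down
LT 270: heading 0 -> 270
FD 13: (0,0) -> (0,-13) [heading=270, draw]
FD 19: (0,-13) -> (0,-32) [heading=270, draw]
FD 2: (0,-32) -> (0,-34) [heading=270, draw]
Final: pos=(0,-34), heading=270, 3 segment(s) drawn

Segment endpoints: x in {0, 0, 0, 0}, y in {-34, -32, -13, 0}
xmin=0, ymin=-34, xmax=0, ymax=0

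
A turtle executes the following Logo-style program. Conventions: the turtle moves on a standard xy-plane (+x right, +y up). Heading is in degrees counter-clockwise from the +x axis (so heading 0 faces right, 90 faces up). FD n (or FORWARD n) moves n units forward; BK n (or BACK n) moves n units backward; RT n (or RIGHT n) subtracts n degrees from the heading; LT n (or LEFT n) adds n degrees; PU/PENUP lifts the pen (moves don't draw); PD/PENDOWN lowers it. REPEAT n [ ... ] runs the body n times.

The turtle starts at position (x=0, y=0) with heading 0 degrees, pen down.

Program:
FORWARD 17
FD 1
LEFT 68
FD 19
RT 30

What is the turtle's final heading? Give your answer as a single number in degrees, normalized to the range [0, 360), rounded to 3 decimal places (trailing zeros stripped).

Executing turtle program step by step:
Start: pos=(0,0), heading=0, pen down
FD 17: (0,0) -> (17,0) [heading=0, draw]
FD 1: (17,0) -> (18,0) [heading=0, draw]
LT 68: heading 0 -> 68
FD 19: (18,0) -> (25.118,17.616) [heading=68, draw]
RT 30: heading 68 -> 38
Final: pos=(25.118,17.616), heading=38, 3 segment(s) drawn

Answer: 38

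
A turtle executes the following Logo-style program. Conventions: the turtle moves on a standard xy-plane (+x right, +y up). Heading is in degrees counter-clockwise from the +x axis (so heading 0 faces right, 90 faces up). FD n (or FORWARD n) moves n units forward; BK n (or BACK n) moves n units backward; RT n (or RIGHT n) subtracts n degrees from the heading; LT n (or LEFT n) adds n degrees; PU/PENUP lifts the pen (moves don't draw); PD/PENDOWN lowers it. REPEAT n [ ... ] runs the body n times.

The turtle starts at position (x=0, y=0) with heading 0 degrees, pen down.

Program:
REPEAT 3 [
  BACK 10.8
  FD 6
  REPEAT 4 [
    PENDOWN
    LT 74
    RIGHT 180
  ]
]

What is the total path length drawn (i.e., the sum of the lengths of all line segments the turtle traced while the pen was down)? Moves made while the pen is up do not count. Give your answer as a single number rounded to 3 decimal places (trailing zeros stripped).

Executing turtle program step by step:
Start: pos=(0,0), heading=0, pen down
REPEAT 3 [
  -- iteration 1/3 --
  BK 10.8: (0,0) -> (-10.8,0) [heading=0, draw]
  FD 6: (-10.8,0) -> (-4.8,0) [heading=0, draw]
  REPEAT 4 [
    -- iteration 1/4 --
    PD: pen down
    LT 74: heading 0 -> 74
    RT 180: heading 74 -> 254
    -- iteration 2/4 --
    PD: pen down
    LT 74: heading 254 -> 328
    RT 180: heading 328 -> 148
    -- iteration 3/4 --
    PD: pen down
    LT 74: heading 148 -> 222
    RT 180: heading 222 -> 42
    -- iteration 4/4 --
    PD: pen down
    LT 74: heading 42 -> 116
    RT 180: heading 116 -> 296
  ]
  -- iteration 2/3 --
  BK 10.8: (-4.8,0) -> (-9.534,9.707) [heading=296, draw]
  FD 6: (-9.534,9.707) -> (-6.904,4.314) [heading=296, draw]
  REPEAT 4 [
    -- iteration 1/4 --
    PD: pen down
    LT 74: heading 296 -> 10
    RT 180: heading 10 -> 190
    -- iteration 2/4 --
    PD: pen down
    LT 74: heading 190 -> 264
    RT 180: heading 264 -> 84
    -- iteration 3/4 --
    PD: pen down
    LT 74: heading 84 -> 158
    RT 180: heading 158 -> 338
    -- iteration 4/4 --
    PD: pen down
    LT 74: heading 338 -> 52
    RT 180: heading 52 -> 232
  ]
  -- iteration 3/3 --
  BK 10.8: (-6.904,4.314) -> (-0.255,12.825) [heading=232, draw]
  FD 6: (-0.255,12.825) -> (-3.949,8.097) [heading=232, draw]
  REPEAT 4 [
    -- iteration 1/4 --
    PD: pen down
    LT 74: heading 232 -> 306
    RT 180: heading 306 -> 126
    -- iteration 2/4 --
    PD: pen down
    LT 74: heading 126 -> 200
    RT 180: heading 200 -> 20
    -- iteration 3/4 --
    PD: pen down
    LT 74: heading 20 -> 94
    RT 180: heading 94 -> 274
    -- iteration 4/4 --
    PD: pen down
    LT 74: heading 274 -> 348
    RT 180: heading 348 -> 168
  ]
]
Final: pos=(-3.949,8.097), heading=168, 6 segment(s) drawn

Segment lengths:
  seg 1: (0,0) -> (-10.8,0), length = 10.8
  seg 2: (-10.8,0) -> (-4.8,0), length = 6
  seg 3: (-4.8,0) -> (-9.534,9.707), length = 10.8
  seg 4: (-9.534,9.707) -> (-6.904,4.314), length = 6
  seg 5: (-6.904,4.314) -> (-0.255,12.825), length = 10.8
  seg 6: (-0.255,12.825) -> (-3.949,8.097), length = 6
Total = 50.4

Answer: 50.4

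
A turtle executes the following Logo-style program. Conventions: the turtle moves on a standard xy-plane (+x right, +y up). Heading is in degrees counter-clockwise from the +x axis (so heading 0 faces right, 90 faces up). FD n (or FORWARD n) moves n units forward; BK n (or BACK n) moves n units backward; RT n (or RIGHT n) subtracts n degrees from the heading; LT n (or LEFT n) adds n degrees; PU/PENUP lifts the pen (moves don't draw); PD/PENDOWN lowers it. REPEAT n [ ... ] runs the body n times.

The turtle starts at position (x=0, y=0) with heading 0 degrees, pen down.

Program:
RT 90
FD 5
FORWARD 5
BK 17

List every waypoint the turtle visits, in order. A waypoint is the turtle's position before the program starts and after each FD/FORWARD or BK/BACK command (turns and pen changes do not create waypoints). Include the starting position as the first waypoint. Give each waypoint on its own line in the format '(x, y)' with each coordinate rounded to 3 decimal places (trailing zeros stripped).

Answer: (0, 0)
(0, -5)
(0, -10)
(0, 7)

Derivation:
Executing turtle program step by step:
Start: pos=(0,0), heading=0, pen down
RT 90: heading 0 -> 270
FD 5: (0,0) -> (0,-5) [heading=270, draw]
FD 5: (0,-5) -> (0,-10) [heading=270, draw]
BK 17: (0,-10) -> (0,7) [heading=270, draw]
Final: pos=(0,7), heading=270, 3 segment(s) drawn
Waypoints (4 total):
(0, 0)
(0, -5)
(0, -10)
(0, 7)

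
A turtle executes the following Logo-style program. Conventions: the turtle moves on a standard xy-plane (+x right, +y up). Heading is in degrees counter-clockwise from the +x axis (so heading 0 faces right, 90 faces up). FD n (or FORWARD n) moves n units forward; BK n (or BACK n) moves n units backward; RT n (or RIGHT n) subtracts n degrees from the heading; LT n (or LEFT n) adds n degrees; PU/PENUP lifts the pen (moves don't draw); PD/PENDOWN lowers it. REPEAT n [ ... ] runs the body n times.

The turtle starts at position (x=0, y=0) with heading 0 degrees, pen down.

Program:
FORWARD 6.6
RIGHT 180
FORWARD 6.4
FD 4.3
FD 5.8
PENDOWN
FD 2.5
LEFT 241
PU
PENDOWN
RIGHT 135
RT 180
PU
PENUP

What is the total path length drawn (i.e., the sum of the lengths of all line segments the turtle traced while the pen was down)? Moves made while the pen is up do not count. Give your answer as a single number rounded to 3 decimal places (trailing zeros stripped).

Executing turtle program step by step:
Start: pos=(0,0), heading=0, pen down
FD 6.6: (0,0) -> (6.6,0) [heading=0, draw]
RT 180: heading 0 -> 180
FD 6.4: (6.6,0) -> (0.2,0) [heading=180, draw]
FD 4.3: (0.2,0) -> (-4.1,0) [heading=180, draw]
FD 5.8: (-4.1,0) -> (-9.9,0) [heading=180, draw]
PD: pen down
FD 2.5: (-9.9,0) -> (-12.4,0) [heading=180, draw]
LT 241: heading 180 -> 61
PU: pen up
PD: pen down
RT 135: heading 61 -> 286
RT 180: heading 286 -> 106
PU: pen up
PU: pen up
Final: pos=(-12.4,0), heading=106, 5 segment(s) drawn

Segment lengths:
  seg 1: (0,0) -> (6.6,0), length = 6.6
  seg 2: (6.6,0) -> (0.2,0), length = 6.4
  seg 3: (0.2,0) -> (-4.1,0), length = 4.3
  seg 4: (-4.1,0) -> (-9.9,0), length = 5.8
  seg 5: (-9.9,0) -> (-12.4,0), length = 2.5
Total = 25.6

Answer: 25.6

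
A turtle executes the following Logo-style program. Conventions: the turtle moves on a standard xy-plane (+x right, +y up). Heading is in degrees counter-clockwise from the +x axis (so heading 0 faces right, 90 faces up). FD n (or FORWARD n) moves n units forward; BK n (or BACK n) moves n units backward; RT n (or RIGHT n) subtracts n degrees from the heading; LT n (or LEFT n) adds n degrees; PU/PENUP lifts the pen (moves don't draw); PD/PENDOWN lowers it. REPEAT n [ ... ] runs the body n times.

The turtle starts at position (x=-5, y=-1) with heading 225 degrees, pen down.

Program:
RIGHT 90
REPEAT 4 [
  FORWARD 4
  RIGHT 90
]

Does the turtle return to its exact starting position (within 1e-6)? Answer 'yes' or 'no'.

Answer: yes

Derivation:
Executing turtle program step by step:
Start: pos=(-5,-1), heading=225, pen down
RT 90: heading 225 -> 135
REPEAT 4 [
  -- iteration 1/4 --
  FD 4: (-5,-1) -> (-7.828,1.828) [heading=135, draw]
  RT 90: heading 135 -> 45
  -- iteration 2/4 --
  FD 4: (-7.828,1.828) -> (-5,4.657) [heading=45, draw]
  RT 90: heading 45 -> 315
  -- iteration 3/4 --
  FD 4: (-5,4.657) -> (-2.172,1.828) [heading=315, draw]
  RT 90: heading 315 -> 225
  -- iteration 4/4 --
  FD 4: (-2.172,1.828) -> (-5,-1) [heading=225, draw]
  RT 90: heading 225 -> 135
]
Final: pos=(-5,-1), heading=135, 4 segment(s) drawn

Start position: (-5, -1)
Final position: (-5, -1)
Distance = 0; < 1e-6 -> CLOSED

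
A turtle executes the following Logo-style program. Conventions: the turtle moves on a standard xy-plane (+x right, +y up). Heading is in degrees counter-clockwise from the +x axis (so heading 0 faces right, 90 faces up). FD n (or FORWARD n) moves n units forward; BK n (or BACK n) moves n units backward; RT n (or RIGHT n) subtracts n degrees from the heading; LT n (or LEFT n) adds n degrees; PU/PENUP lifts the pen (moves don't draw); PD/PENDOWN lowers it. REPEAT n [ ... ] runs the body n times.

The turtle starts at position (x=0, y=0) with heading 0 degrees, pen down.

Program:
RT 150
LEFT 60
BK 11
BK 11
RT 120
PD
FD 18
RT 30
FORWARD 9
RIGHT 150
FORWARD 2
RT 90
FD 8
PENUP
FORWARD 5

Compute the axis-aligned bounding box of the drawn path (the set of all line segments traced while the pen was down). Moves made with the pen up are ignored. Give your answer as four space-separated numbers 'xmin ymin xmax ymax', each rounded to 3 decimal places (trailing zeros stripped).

Executing turtle program step by step:
Start: pos=(0,0), heading=0, pen down
RT 150: heading 0 -> 210
LT 60: heading 210 -> 270
BK 11: (0,0) -> (0,11) [heading=270, draw]
BK 11: (0,11) -> (0,22) [heading=270, draw]
RT 120: heading 270 -> 150
PD: pen down
FD 18: (0,22) -> (-15.588,31) [heading=150, draw]
RT 30: heading 150 -> 120
FD 9: (-15.588,31) -> (-20.088,38.794) [heading=120, draw]
RT 150: heading 120 -> 330
FD 2: (-20.088,38.794) -> (-18.356,37.794) [heading=330, draw]
RT 90: heading 330 -> 240
FD 8: (-18.356,37.794) -> (-22.356,30.866) [heading=240, draw]
PU: pen up
FD 5: (-22.356,30.866) -> (-24.856,26.536) [heading=240, move]
Final: pos=(-24.856,26.536), heading=240, 6 segment(s) drawn

Segment endpoints: x in {-22.356, -20.088, -18.356, -15.588, 0, 0, 0}, y in {0, 11, 22, 30.866, 31, 37.794, 38.794}
xmin=-22.356, ymin=0, xmax=0, ymax=38.794

Answer: -22.356 0 0 38.794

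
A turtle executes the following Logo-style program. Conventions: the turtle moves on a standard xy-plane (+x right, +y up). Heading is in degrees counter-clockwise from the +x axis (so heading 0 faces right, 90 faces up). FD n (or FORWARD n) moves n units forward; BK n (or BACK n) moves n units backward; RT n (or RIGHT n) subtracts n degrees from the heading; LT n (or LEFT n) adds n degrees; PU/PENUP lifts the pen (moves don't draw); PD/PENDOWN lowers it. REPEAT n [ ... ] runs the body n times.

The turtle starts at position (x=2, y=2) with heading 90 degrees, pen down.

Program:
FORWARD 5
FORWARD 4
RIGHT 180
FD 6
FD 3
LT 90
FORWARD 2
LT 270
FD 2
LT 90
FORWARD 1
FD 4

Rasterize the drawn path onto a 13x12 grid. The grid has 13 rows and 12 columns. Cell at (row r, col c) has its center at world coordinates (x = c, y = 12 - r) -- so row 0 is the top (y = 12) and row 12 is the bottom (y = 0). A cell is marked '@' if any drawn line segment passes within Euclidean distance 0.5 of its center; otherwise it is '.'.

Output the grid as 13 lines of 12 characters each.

Answer: ............
..@.........
..@.........
..@.........
..@.........
..@.........
..@.........
..@.........
..@.........
..@.........
..@@@.......
....@.......
....@@@@@@..

Derivation:
Segment 0: (2,2) -> (2,7)
Segment 1: (2,7) -> (2,11)
Segment 2: (2,11) -> (2,5)
Segment 3: (2,5) -> (2,2)
Segment 4: (2,2) -> (4,2)
Segment 5: (4,2) -> (4,0)
Segment 6: (4,0) -> (5,-0)
Segment 7: (5,-0) -> (9,-0)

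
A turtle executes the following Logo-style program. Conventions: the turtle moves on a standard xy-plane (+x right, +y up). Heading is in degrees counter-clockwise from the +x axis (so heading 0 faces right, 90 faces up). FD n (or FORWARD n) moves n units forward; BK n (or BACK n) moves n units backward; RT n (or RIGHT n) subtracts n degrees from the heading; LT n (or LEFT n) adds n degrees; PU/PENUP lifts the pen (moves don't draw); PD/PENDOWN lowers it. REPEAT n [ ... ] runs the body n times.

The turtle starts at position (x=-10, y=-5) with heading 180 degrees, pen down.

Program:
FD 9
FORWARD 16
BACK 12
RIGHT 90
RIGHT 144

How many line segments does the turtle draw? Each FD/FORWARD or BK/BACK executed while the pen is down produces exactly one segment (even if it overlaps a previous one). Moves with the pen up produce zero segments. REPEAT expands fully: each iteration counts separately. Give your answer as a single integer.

Executing turtle program step by step:
Start: pos=(-10,-5), heading=180, pen down
FD 9: (-10,-5) -> (-19,-5) [heading=180, draw]
FD 16: (-19,-5) -> (-35,-5) [heading=180, draw]
BK 12: (-35,-5) -> (-23,-5) [heading=180, draw]
RT 90: heading 180 -> 90
RT 144: heading 90 -> 306
Final: pos=(-23,-5), heading=306, 3 segment(s) drawn
Segments drawn: 3

Answer: 3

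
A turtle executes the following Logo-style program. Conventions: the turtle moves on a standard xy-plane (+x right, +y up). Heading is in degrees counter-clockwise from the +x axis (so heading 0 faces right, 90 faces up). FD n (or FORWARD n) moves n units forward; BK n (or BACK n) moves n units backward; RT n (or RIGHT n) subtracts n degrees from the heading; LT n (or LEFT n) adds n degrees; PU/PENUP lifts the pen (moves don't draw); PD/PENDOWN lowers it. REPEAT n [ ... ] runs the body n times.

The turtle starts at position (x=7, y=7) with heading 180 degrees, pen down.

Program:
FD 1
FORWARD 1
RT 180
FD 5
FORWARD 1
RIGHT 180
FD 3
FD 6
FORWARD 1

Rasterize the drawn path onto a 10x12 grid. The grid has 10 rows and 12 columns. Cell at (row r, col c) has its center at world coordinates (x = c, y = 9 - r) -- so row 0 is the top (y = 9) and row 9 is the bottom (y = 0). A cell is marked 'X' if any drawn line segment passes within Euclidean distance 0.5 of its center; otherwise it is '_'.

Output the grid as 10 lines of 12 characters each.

Segment 0: (7,7) -> (6,7)
Segment 1: (6,7) -> (5,7)
Segment 2: (5,7) -> (10,7)
Segment 3: (10,7) -> (11,7)
Segment 4: (11,7) -> (8,7)
Segment 5: (8,7) -> (2,7)
Segment 6: (2,7) -> (1,7)

Answer: ____________
____________
_XXXXXXXXXXX
____________
____________
____________
____________
____________
____________
____________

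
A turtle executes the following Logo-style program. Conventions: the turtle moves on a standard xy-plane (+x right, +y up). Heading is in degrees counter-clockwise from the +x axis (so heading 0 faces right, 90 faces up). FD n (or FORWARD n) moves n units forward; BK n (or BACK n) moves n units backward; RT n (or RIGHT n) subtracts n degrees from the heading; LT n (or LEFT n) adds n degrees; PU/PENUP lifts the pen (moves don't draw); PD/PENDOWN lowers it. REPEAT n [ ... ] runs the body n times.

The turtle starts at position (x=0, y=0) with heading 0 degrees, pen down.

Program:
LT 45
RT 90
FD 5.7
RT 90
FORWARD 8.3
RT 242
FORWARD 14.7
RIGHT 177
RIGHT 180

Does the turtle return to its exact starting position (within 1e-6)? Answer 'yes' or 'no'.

Executing turtle program step by step:
Start: pos=(0,0), heading=0, pen down
LT 45: heading 0 -> 45
RT 90: heading 45 -> 315
FD 5.7: (0,0) -> (4.031,-4.031) [heading=315, draw]
RT 90: heading 315 -> 225
FD 8.3: (4.031,-4.031) -> (-1.838,-9.899) [heading=225, draw]
RT 242: heading 225 -> 343
FD 14.7: (-1.838,-9.899) -> (12.219,-14.197) [heading=343, draw]
RT 177: heading 343 -> 166
RT 180: heading 166 -> 346
Final: pos=(12.219,-14.197), heading=346, 3 segment(s) drawn

Start position: (0, 0)
Final position: (12.219, -14.197)
Distance = 18.732; >= 1e-6 -> NOT closed

Answer: no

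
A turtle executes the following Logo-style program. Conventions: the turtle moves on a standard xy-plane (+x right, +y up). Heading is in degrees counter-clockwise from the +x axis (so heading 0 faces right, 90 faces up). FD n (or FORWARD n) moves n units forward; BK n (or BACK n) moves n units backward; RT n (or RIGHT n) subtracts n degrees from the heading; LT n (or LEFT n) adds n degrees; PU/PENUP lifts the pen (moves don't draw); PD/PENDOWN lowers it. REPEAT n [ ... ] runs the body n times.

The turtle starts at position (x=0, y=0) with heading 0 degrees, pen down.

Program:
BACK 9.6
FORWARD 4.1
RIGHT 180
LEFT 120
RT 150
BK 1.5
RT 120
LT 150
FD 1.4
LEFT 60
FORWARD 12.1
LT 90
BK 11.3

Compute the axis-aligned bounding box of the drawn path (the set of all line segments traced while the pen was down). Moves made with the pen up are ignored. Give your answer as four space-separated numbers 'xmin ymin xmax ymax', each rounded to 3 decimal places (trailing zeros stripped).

Executing turtle program step by step:
Start: pos=(0,0), heading=0, pen down
BK 9.6: (0,0) -> (-9.6,0) [heading=0, draw]
FD 4.1: (-9.6,0) -> (-5.5,0) [heading=0, draw]
RT 180: heading 0 -> 180
LT 120: heading 180 -> 300
RT 150: heading 300 -> 150
BK 1.5: (-5.5,0) -> (-4.201,-0.75) [heading=150, draw]
RT 120: heading 150 -> 30
LT 150: heading 30 -> 180
FD 1.4: (-4.201,-0.75) -> (-5.601,-0.75) [heading=180, draw]
LT 60: heading 180 -> 240
FD 12.1: (-5.601,-0.75) -> (-11.651,-11.229) [heading=240, draw]
LT 90: heading 240 -> 330
BK 11.3: (-11.651,-11.229) -> (-21.437,-5.579) [heading=330, draw]
Final: pos=(-21.437,-5.579), heading=330, 6 segment(s) drawn

Segment endpoints: x in {-21.437, -11.651, -9.6, -5.601, -5.5, -4.201, 0}, y in {-11.229, -5.579, -0.75, -0.75, 0}
xmin=-21.437, ymin=-11.229, xmax=0, ymax=0

Answer: -21.437 -11.229 0 0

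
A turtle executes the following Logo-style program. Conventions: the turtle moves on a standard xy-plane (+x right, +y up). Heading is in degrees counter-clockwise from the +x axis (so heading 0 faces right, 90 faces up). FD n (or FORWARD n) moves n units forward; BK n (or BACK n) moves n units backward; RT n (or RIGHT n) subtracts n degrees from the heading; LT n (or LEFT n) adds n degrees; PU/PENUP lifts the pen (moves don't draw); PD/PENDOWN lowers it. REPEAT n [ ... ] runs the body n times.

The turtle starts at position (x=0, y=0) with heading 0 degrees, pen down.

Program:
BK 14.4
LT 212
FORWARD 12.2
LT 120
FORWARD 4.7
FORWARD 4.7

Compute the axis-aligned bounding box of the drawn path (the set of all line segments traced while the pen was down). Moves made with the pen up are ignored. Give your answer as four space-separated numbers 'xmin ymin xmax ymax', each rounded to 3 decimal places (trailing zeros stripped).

Executing turtle program step by step:
Start: pos=(0,0), heading=0, pen down
BK 14.4: (0,0) -> (-14.4,0) [heading=0, draw]
LT 212: heading 0 -> 212
FD 12.2: (-14.4,0) -> (-24.746,-6.465) [heading=212, draw]
LT 120: heading 212 -> 332
FD 4.7: (-24.746,-6.465) -> (-20.596,-8.672) [heading=332, draw]
FD 4.7: (-20.596,-8.672) -> (-16.446,-10.878) [heading=332, draw]
Final: pos=(-16.446,-10.878), heading=332, 4 segment(s) drawn

Segment endpoints: x in {-24.746, -20.596, -16.446, -14.4, 0}, y in {-10.878, -8.672, -6.465, 0}
xmin=-24.746, ymin=-10.878, xmax=0, ymax=0

Answer: -24.746 -10.878 0 0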